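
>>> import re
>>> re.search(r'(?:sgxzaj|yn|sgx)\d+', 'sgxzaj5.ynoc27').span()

`re.search` scans for the first position where the pattern succeeds.
The match spans [0:7] → 'sgxzaj5'.

(0, 7)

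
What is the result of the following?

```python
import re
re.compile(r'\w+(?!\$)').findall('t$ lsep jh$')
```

['lsep', 'j']

The negative lookahead/lookbehind blocks any match where the forbidden context is present.
Scanning left to right: at [3:7] → 'lsep'; at [8:9] → 'j'.
Since nothing is captured, `findall` lists the 2 matched substrings directly.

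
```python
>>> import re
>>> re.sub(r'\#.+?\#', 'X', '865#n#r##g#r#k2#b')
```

With the lazy modifier that quantifier settles for the fewest repetitions that let the rest of the pattern succeed (the atoms after it are unaffected and can still be greedy).
`sub` substitutes 'X' at each match site.

'865XrXrXb'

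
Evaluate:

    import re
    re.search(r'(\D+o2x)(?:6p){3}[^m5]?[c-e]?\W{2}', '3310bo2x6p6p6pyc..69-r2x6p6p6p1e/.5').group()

The pattern matches one or more of a non-digit, then the literal 'o2x' (captured); then the literal '6p' repeated 3 times, then optionally any character except [m5]; then optionally a character in [c-e], then exactly 2 of a non-word character.
Unlike `match`, `search` isn't anchored — it looks for the pattern anywhere in the string.
The match spans [4:18] → 'bo2x6p6p6pyc..'.
Captured: group 1 = 'bo2x'.

'bo2x6p6p6pyc..'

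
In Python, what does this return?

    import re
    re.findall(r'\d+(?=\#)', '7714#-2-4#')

['7714', '4']

The lookaround is zero-width — it requires the adjacent text to match without consuming it, so the asserted text isn't part of the match.
Since nothing is captured, `findall` lists the 2 matched substrings directly.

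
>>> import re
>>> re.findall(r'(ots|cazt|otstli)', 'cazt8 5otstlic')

Alternation isn't longest-match — the leftmost alternative that fits at this position is chosen.
Matches: at [0:4] match 'cazt', group 1 = 'cazt'; at [7:10] match 'ots', group 1 = 'ots'.
Because there's exactly one group, `findall` drops the full match and keeps group 1 from each hit.

['cazt', 'ots']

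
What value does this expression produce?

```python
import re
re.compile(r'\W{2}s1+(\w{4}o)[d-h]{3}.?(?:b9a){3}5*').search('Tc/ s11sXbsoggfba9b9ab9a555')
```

This matches exactly 2 of a non-word character; then a literal 's', then one or more of a literal '1'; then exactly 4 of a word character, then the literal 'o' (captured); then exactly 3 of a character in [d-h], then optionally any character; then the literal 'b9a' repeated 3 times, then zero or more of a literal '5'.
`re.search` scans for the first position where the pattern succeeds.
Here the pattern never matches, so the call returns None.

None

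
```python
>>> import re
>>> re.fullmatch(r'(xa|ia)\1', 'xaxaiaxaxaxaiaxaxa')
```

A backreference is literal: `\1` must see the identical characters the first group matched.
`re.fullmatch` is like wrapping the pattern in `^…$` (in single-line mode).
Here there's no way to consume every character, so the call returns None.

None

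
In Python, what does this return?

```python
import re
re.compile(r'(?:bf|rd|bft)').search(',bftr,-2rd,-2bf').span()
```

The regex engine tests alternatives in the order written; an earlier branch that matches wins even if a later one would match more.
`re.search` scans for the first position where the pattern succeeds.
The match spans [1:3] → 'bf'.

(1, 3)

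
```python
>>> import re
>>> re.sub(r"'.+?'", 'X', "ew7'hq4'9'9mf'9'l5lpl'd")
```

A `+?`/`*?`/`{m,n}?` starts at its minimum and grows only as far as needed for what follows to match.
Matches: at [3:8] → "'hq4'"; at [9:14] → "'9mf'"; at [15:22] → "'l5lpl'".
Each match is replaced by 'X'.

'ew7X9X9Xd'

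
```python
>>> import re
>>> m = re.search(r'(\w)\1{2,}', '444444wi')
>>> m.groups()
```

The match spans [0:6] → '444444'.
Captured: group 1 = '4'.

('4',)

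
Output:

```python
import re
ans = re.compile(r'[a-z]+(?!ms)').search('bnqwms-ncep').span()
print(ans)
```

(0, 6)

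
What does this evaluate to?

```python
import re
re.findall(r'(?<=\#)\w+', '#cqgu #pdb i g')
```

The lookaround is zero-width — it requires the adjacent text to match without consuming it, so the asserted text isn't part of the match.
Walking the string: at [1:5] → 'cqgu'; at [7:10] → 'pdb'.
No capturing groups, so `findall` returns the 2 full match strings.

['cqgu', 'pdb']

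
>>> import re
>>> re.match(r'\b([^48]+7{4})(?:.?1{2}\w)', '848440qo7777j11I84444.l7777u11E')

None

Pattern: a word boundary (`\b`, zero-width); then one or more of any character except [48], then exactly 4 of the literal '7' (captured); then optionally any character, then exactly 2 of a literal '1', then a word character (non-capturing group).
With `match`, the pattern is implicitly anchored at the beginning.
Here position 0 doesn't satisfy it, so the call returns None.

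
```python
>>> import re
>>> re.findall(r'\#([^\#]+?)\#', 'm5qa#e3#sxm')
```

['e3']

Because there's exactly one group, `findall` drops the full match and keeps group 1 from the one hit.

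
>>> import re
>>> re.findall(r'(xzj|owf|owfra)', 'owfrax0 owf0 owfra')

['owf', 'owf', 'owf']

Alternation tries branches left to right and keeps the first one that lets the overall match succeed at that position.
One capturing group, so `findall` returns just the captured substring from each match — 3 in all.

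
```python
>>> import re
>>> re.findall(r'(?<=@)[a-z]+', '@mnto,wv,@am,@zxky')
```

['mnto', 'am', 'zxky']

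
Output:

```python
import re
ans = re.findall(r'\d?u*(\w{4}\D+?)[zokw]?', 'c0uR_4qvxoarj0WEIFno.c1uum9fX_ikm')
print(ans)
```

['c0uR_', 'qvxoa', 'rj0WE', 'IFno.', 'c1uum', 'fX_ik']

With the lazy modifier that quantifier settles for the fewest repetitions that let the rest of the pattern succeed (the atoms after it are unaffected and can still be greedy).
With a single group, `findall` returns only what that group captured — 6 items.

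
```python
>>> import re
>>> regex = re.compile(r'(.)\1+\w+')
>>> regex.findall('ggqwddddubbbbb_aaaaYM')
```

['g']

After group 1 captures some text, `\1` only succeeds where that same text appears again.
With a single group, `findall` returns only what that group captured — 1 item.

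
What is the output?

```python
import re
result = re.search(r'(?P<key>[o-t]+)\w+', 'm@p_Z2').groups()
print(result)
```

The pattern matches one or more of a character in [o-t] (captured as 'key'); then one or more of a word character.
`search` walks the string left to right and returns the first match it finds.
The match spans [2:6] → 'p_Z2'.
Captured: group 1 = 'p'.

('p',)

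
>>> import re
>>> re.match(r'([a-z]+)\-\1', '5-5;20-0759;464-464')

None

A backreference is literal: `\1` must see the identical characters the first group matched.
`match` is anchored at position 0; if the pattern doesn't fit there, it returns None.
Here the string doesn't start with a match, so the call returns None.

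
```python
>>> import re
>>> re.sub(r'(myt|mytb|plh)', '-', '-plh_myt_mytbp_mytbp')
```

'--_-_-bp_-bp'

Alternation isn't longest-match — the leftmost alternative that fits at this position is chosen.
Matches: at [1:4] → 'plh'; at [5:8] → 'myt'; at [9:12] → 'myt'; at [15:18] → 'myt'.
Every occurrence is swapped for '-'.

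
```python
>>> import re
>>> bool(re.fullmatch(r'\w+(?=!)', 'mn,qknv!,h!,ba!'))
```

False

The positive lookaround only admits positions where the adjacent text matches; those characters stay outside the span.
`re.fullmatch` requires the pattern to consume the entire string.
Here there's no way to consume every character, so the call returns None, and `bool(None)` is False.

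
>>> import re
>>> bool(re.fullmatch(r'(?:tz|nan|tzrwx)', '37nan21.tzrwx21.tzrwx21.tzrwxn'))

`re.fullmatch` requires the pattern to consume the entire string.
Here the pattern can't cover the whole string, so the call returns None, and `bool(None)` is False.

False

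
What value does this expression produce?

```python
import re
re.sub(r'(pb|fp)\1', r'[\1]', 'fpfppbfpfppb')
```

'[fp]pb[fp]pb'

The backreference `\1` re-matches whatever the first group consumed, character for character.
Matches: at [0:4] → 'fpfp'; at [6:10] → 'fpfp'.
Each match is replaced using the text its own group 1 captured.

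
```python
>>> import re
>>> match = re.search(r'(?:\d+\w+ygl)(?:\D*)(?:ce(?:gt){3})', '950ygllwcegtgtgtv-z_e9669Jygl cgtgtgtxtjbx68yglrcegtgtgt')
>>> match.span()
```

(0, 16)

The pattern matches one or more of a digit, then one or more of a word character, then the literal 'ygl' (non-capturing group); then zero or more of a non-digit (non-capturing group); then the literal 'ce', then the literal 'gt' repeated 3 times (non-capturing group).
`re.search` tries every starting position until one works.
The match spans [0:16] → '950ygllwcegtgtgt'.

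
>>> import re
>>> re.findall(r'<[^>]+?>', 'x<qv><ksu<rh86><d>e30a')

['<qv>', '<ksu<rh86>', '<d>']

`findall` yields the raw match text (3 of them) because the pattern has no groups.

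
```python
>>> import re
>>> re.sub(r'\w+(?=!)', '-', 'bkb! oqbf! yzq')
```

'-! -! yzq'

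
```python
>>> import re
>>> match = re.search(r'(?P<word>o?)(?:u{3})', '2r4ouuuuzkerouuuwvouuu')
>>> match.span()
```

(3, 7)

Pattern: optionally a literal 'o' (captured as 'word'); then exactly 3 of a literal 'u' (non-capturing group).
Unlike `match`, `search` isn't anchored — it looks for the pattern anywhere in the string.
The match spans [3:7] → 'ouuu'.
Captured: group 1 = 'o'.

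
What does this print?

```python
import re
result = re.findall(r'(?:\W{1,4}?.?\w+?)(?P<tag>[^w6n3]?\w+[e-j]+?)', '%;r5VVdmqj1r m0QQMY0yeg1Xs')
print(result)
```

Because there's exactly one group, `findall` drops the full match and keeps group 1 from each hit.

['5VVdmqj', 'QQMY0yeg']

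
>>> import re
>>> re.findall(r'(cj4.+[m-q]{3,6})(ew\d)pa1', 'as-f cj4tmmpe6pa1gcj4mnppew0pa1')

This matches the literal 'cj4', then one or more of any character, then 3 to 6 of a character in [m-q] (captured); then the literal 'ew', then a digit (captured); then a literal 'p', then the literal 'a1'.
Matches: at [5:31] match 'cj4tmmpe6pa1gcj4mnppew0pa1', groups = ('cj4tmmpe6pa1gcj4mnpp', 'ew0').
`findall` packs the 2 group values into a tuple for every match.

[('cj4tmmpe6pa1gcj4mnpp', 'ew0')]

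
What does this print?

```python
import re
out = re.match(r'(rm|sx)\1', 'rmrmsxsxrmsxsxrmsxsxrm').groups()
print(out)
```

The match spans [0:4] → 'rmrm'.
Captured: group 1 = 'rm'.

('rm',)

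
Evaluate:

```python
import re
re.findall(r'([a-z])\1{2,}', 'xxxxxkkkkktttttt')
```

['x', 'k', 't']

`\1` has to match the exact text group 1 already captured.
With a single group, `findall` returns only what that group captured — 3 items.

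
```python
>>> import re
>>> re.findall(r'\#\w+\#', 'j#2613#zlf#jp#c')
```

['#2613#', '#jp#']

With no groups in the pattern, `findall` gives back each whole match — 2 here.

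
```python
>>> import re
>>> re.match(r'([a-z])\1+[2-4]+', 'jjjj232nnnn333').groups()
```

('j',)

`\1` is not a pattern — it's the concrete string captured by group 1, re-applied verbatim.
`match` is anchored at position 0; if the pattern doesn't fit there, it returns None.
The match spans [0:7] → 'jjjj232'.
Captured: group 1 = 'j'.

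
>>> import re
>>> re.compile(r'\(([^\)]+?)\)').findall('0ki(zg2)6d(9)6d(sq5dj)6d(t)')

['zg2', '9', 'sq5dj', 't']

Walking the string: at [3:8] match '(zg2)', group 1 = 'zg2'; at [10:13] match '(9)', group 1 = '9'; at [15:22] match '(sq5dj)', group 1 = 'sq5dj'; at [24:27] match '(t)', group 1 = 't'.
With a single group, `findall` returns only what that group captured — 4 items.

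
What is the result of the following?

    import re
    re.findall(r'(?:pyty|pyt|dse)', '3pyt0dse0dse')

Scanning left to right: at [1:4] → 'pyt'; at [5:8] → 'dse'; at [9:12] → 'dse'.
`findall` yields the raw match text (3 of them) because the pattern has no groups.

['pyt', 'dse', 'dse']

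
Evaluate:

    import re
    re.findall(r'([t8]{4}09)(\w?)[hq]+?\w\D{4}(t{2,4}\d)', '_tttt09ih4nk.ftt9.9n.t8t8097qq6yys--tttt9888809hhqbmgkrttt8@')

The pattern matches exactly 4 of one of [t8], then the literal '09' (captured); then optionally a word character (captured); then one or more of one of [hq] (lazy), then a word character, then exactly 4 of a non-digit; then 2 to 4 of a literal 't', then a digit (captured).
Walking the string: at [1:17] match 'tttt09ih4nk.ftt9', groups = ('tttt09', 'i', 'tt9'); at [41:59] match '888809hhqbmgkrttt8', groups = ('888809', 'h', 'ttt8').
3 groups means each result is a tuple of 3 captured strings — 2 here.

[('tttt09', 'i', 'tt9'), ('888809', 'h', 'ttt8')]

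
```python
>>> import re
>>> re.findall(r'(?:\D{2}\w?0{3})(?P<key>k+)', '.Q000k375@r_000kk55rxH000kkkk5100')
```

Pattern: exactly 2 of a non-digit, then optionally a word character, then exactly 3 of the literal '0' (non-capturing group); then one or more of a literal 'k' (captured as 'key').
Scanning left to right: at [0:6] match '.Q000k', group 1 = 'k'; at [9:17] match '@r_000kk', group 1 = 'kk'; at [19:29] match 'rxH000kkkk', group 1 = 'kkkk'.
`findall` collects group 1 from each match (3 total).

['k', 'kk', 'kkkk']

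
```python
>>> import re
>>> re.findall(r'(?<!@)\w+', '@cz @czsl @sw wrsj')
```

['z', 'zsl', 'w', 'wrsj']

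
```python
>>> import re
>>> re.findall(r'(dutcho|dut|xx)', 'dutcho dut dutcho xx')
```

['dutcho', 'dut', 'dutcho', 'xx']

The regex engine tests alternatives in the order written; an earlier branch that matches wins even if a later one would match more.
`findall` collects group 1 from each match (4 total).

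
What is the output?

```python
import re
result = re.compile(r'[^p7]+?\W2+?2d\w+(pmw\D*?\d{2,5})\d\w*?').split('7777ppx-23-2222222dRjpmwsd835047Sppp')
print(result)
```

['7777pp', 'pmwsd83504', 'Sppp']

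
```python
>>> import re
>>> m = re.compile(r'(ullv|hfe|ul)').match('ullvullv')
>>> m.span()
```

`match` is anchored at position 0; if the pattern doesn't fit there, it returns None.
The match spans [0:4] → 'ullv'.

(0, 4)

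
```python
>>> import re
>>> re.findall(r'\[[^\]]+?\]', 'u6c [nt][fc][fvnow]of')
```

['[nt]', '[fc]', '[fvnow]']

Matches: at [4:8] → '[nt]'; at [8:12] → '[fc]'; at [12:19] → '[fvnow]'.
Since nothing is captured, `findall` lists the 3 matched substrings directly.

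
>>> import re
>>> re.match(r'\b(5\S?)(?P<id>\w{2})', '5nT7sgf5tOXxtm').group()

`re.match` only tries the pattern at the start of the string.
The match spans [0:4] → '5nT7'.

'5nT7'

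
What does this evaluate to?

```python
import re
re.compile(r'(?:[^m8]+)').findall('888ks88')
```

['ks']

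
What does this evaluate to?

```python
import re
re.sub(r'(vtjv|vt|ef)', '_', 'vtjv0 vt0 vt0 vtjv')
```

'_0 _0 _0 _'

The regex engine tests alternatives in the order written; an earlier branch that matches wins even if a later one would match more.
Matches: at [0:4] → 'vtjv'; at [6:8] → 'vt'; at [10:12] → 'vt'; at [14:18] → 'vtjv'.
`sub` substitutes '_' at each match site.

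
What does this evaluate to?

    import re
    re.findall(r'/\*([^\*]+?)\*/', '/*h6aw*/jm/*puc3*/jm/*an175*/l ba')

Matches: at [0:8] match '/*h6aw*/', group 1 = 'h6aw'; at [10:18] match '/*puc3*/', group 1 = 'puc3'; at [20:29] match '/*an175*/', group 1 = 'an175'.
One capturing group, so `findall` returns just the captured substring from each match — 3 in all.

['h6aw', 'puc3', 'an175']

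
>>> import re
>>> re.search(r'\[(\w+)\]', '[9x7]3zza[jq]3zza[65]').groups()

('9x7',)

`search` walks the string left to right and returns the first match it finds.
The match spans [0:5] → '[9x7]'.
Captured: group 1 = '9x7'.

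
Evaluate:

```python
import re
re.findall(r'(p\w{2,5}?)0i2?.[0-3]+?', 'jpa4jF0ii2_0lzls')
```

['pa4jF']

This matches the literal 'p', then 2 to 5 of a word character (lazy) (captured); then the literal '0i', then optionally a literal '2'; then any character, then one or more of a character in [0-3] (lazy).
Matches: at [1:10] match 'pa4jF0ii2', group 1 = 'pa4jF'.
With a single group, `findall` returns only what that group captured — 1 item.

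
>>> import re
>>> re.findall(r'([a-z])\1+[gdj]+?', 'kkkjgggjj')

['k', 'g']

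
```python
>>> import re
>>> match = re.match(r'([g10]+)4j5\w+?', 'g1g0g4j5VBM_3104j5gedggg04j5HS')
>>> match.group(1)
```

'g1g0g'

This matches one or more of one of [g10] (captured); then the literal '4j5', then one or more of a word character (lazy).
Lazy quantifiers expand one character at a time until the remainder of the pattern can match.
`re.match` won't scan ahead — the pattern has to work from the very first character.
The match spans [0:9] → 'g1g0g4j5V'.
Captured: group 1 = 'g1g0g'.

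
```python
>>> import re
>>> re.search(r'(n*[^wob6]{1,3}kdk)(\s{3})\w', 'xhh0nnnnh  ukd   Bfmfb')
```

The pattern matches zero or more of a literal 'n', then 1 to 3 of any character except [wob6], then the literal 'kdk' (captured); then exactly 3 of whitespace (captured); then a word character.
`re.search` tries every starting position until one works.
Here the pattern never matches, so the call returns None.

None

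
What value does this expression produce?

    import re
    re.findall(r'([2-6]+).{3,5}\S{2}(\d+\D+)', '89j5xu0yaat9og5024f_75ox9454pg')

[('5', '9og'), ('5', '5ox')]

Pattern: one or more of a character in [2-6] (captured); then 3 to 5 of any character, then exactly 2 of a non-whitespace character; then one or more of a digit, then one or more of a non-digit (captured).
With 2 capturing groups, `findall` returns a 2-tuple per match.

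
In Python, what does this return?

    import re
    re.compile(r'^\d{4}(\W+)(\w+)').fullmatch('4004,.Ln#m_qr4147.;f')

None

This matches anchored at the start of the string; then exactly 4 of a digit; then one or more of a non-word character (captured); then one or more of a word character (captured).
For `fullmatch`, every character of the input must be accounted for by the pattern.
Here there's no way to consume every character, so the call returns None.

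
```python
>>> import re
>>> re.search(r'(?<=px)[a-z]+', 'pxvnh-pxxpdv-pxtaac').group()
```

'vnh'

The positive lookaround only admits positions where the adjacent text matches; those characters stay outside the span.
`re.search` scans for the first position where the pattern succeeds.
The match spans [2:5] → 'vnh'.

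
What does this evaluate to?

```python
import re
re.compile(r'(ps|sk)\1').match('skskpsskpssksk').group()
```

'sksk'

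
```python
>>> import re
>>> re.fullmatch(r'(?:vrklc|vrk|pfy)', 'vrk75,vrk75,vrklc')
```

None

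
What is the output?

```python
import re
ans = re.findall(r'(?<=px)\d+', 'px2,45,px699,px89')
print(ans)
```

['2', '699', '89']

The lookaround is zero-width — it requires the adjacent text to match without consuming it, so the asserted text isn't part of the match.
With no groups in the pattern, `findall` gives back each whole match — 3 here.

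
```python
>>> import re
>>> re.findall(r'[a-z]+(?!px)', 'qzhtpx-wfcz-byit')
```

['qzhtpx', 'wfcz', 'byit']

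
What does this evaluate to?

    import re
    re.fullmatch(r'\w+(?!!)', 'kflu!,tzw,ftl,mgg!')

None

`(?!…)`/`(?<!…)` only lets a position through if the neighbouring text does NOT match; no characters are consumed.
`re.fullmatch` is like wrapping the pattern in `^…$` (in single-line mode).
Here the pattern can't cover the whole string, so the call returns None.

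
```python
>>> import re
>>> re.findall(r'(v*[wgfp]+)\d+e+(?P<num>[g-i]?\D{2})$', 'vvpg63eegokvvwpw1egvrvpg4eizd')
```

[('vpg', 'izd')]

This matches zero or more of the literal 'v', then one or more of one of [wgfp] (captured); then one or more of a digit, then one or more of the literal 'e'; then optionally a character in [g-i], then exactly 2 of a non-digit (captured as 'num'); then anchored at the end.
Walking the string: at [21:29] match 'vpg4eizd', groups = ('vpg', 'izd').
`findall` packs the 2 group values into a tuple for every match.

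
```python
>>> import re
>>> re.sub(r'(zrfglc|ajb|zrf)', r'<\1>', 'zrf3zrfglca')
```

'<zrf>3<zrfglc>a'

Alternation isn't longest-match — the leftmost alternative that fits at this position is chosen.
The replacement refers to a captured group, so each match is rewritten using its own captured text.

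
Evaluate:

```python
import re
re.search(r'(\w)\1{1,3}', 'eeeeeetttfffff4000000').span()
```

A backreference is literal: `\1` must see the identical characters the first group matched.
`search` walks the string left to right and returns the first match it finds.
The match spans [0:4] → 'eeee'.
Captured: group 1 = 'e'.

(0, 4)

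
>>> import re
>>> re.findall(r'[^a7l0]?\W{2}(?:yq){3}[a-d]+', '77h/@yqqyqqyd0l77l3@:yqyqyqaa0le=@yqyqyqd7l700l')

['3@:yqyqyqaa', 'e=@yqyqyqd']

Pattern: optionally any character except [a7l0], then exactly 2 of a non-word character, then the literal 'yq' repeated 3 times; then one or more of a character in [a-d].
Scanning left to right: at [18:29] → '3@:yqyqyqaa'; at [31:41] → 'e=@yqyqyqd'.
No capturing groups, so `findall` returns the 2 full match strings.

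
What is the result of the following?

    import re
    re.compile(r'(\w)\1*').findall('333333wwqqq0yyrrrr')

['3', 'w', 'q', '0', 'y', 'r']

After group 1 captures some text, `\1` only succeeds where that same text appears again.
Matches: at [0:6] match '333333', group 1 = '3'; at [6:8] match 'ww', group 1 = 'w'; at [8:11] match 'qqq', group 1 = 'q'; at [11:12] match '0', group 1 = '0'; at [12:14] match 'yy', group 1 = 'y'; ….
`findall` collects group 1 from each match (6 total).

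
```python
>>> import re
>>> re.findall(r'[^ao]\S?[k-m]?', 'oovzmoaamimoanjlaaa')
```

['vzm', 'mim', 'njl']

With no groups in the pattern, `findall` gives back each whole match — 3 here.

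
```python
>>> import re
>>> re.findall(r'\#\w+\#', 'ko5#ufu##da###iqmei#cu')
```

With no groups in the pattern, `findall` gives back each whole match — 3 here.

['#ufu#', '#da#', '#iqmei#']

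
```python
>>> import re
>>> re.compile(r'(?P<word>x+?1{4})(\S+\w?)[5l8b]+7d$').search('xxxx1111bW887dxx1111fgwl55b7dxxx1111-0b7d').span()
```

(0, 41)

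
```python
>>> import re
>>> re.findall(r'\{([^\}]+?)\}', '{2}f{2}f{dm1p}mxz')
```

['2', '2', 'dm1p']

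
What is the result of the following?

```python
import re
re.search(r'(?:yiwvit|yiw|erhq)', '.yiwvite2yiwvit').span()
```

(1, 7)

Alternation tries branches left to right and keeps the first one that lets the overall match succeed at that position.
`search` walks the string left to right and returns the first match it finds.
The match spans [1:7] → 'yiwvit'.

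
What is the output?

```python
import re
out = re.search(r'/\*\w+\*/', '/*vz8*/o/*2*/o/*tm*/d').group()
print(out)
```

The match spans [0:7] → '/*vz8*/'.

/*vz8*/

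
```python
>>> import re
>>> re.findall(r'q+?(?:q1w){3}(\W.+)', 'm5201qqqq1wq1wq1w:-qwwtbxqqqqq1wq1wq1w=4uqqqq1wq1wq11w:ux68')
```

This matches one or more of the literal 'q' (lazy), then the literal 'q1w' repeated 3 times; then a non-word character, then one or more of any character (captured).
Walking the string: at [5:59] match 'qqqq1wq1wq1w:-qwwtbxqqqqq1wq1wq1w=4uqqqq1wq1wq11w:ux68', group 1 = ':-qwwtbxqqqqq1wq1wq1w=4uqqqq1wq1wq11w:ux68'.
`findall` collects group 1 from the one match (1 total).

[':-qwwtbxqqqqq1wq1wq1w=4uqqqq1wq1wq11w:ux68']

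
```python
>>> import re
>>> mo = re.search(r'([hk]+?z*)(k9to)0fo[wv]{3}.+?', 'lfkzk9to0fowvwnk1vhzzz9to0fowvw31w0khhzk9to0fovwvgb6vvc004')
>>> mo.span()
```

The match spans [2:15] → 'kzk9to0fowvwn'.

(2, 15)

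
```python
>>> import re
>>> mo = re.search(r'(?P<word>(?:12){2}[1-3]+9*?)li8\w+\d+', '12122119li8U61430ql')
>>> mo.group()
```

'12122119li8U61430'

Pattern: the literal '12' repeated 2 times, then one or more of a character in [1-3], then zero or more of a literal '9' (lazy) (captured as 'word'); then the literal 'li8', then one or more of a word character, then one or more of a digit.
`re.search` tries every starting position until one works.
The match spans [0:17] → '12122119li8U61430'.
Captured: group 1 = '12122119'.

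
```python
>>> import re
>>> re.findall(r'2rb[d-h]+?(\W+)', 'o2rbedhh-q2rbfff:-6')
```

['-', ':-']

`findall` collects group 1 from each match (2 total).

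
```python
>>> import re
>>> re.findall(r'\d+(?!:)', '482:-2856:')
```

A negative assertion filters positions out without eating any characters.
Since nothing is captured, `findall` lists the 2 matched substrings directly.

['48', '285']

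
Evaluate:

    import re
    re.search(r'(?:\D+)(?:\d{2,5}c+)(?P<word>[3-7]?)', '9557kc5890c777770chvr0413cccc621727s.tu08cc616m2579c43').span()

Pattern: one or more of a non-digit (non-capturing group); then 2 to 5 of a digit, then one or more of a literal 'c' (non-capturing group); then optionally a character in [3-7] (captured as 'word').
Unlike `match`, `search` isn't anchored — it looks for the pattern anywhere in the string.
The match spans [4:12] → 'kc5890c7'.
Captured: group 1 = '7'.

(4, 12)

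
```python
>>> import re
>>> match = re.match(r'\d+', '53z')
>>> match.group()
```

'53'

Pattern: one or more of a digit.
`match` is anchored at position 0; if the pattern doesn't fit there, it returns None.
The match spans [0:2] → '53'.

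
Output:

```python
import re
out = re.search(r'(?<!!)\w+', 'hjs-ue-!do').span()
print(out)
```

`(?!…)`/`(?<!…)` only lets a position through if the neighbouring text does NOT match; no characters are consumed.
`re.search` tries every starting position until one works.
The match spans [0:3] → 'hjs'.

(0, 3)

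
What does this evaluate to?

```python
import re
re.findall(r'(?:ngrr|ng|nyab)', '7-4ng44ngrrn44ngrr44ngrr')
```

['ng', 'ngrr', 'ngrr', 'ngrr']

Alternation tries branches left to right and keeps the first one that lets the overall match succeed at that position.
Scanning left to right: at [3:5] → 'ng'; at [7:11] → 'ngrr'; at [14:18] → 'ngrr'; at [20:24] → 'ngrr'.
Since nothing is captured, `findall` lists the 4 matched substrings directly.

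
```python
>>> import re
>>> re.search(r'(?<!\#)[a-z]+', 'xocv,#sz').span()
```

`(?!…)`/`(?<!…)` only lets a position through if the neighbouring text does NOT match; no characters are consumed.
`search` walks the string left to right and returns the first match it finds.
The match spans [0:4] → 'xocv'.

(0, 4)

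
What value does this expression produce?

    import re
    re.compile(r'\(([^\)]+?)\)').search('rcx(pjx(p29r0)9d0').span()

`re.search` tries every starting position until one works.
The match spans [3:14] → '(pjx(p29r0)'.
Captured: group 1 = 'pjx(p29r0'.

(3, 14)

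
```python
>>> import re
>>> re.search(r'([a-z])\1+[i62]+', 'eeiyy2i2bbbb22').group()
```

'eei'

A backreference is literal: `\1` must see the identical characters the first group matched.
`search` walks the string left to right and returns the first match it finds.
The match spans [0:3] → 'eei'.
Captured: group 1 = 'e'.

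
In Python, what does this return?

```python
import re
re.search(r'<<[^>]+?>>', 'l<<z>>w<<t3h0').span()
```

(1, 6)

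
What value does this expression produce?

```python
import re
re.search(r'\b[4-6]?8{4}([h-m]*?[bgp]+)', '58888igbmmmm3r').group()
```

Pattern: a word boundary (`\b`, zero-width); then optionally a character in [4-6], then exactly 4 of the literal '8'; then zero or more of a character in [h-m] (lazy), then one or more of one of [bgp] (captured).
The match spans [0:8] → '58888igb'.

'58888igb'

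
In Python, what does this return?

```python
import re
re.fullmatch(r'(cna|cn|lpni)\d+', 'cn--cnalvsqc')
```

None

For `fullmatch`, every character of the input must be accounted for by the pattern.
Here there's no way to consume every character, so the call returns None.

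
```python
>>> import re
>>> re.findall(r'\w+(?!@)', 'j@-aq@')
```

`(?!…)`/`(?<!…)` only lets a position through if the neighbouring text does NOT match; no characters are consumed.
Walking the string: at [3:4] → 'a'.
No capturing groups, so `findall` returns the 1 full match string.

['a']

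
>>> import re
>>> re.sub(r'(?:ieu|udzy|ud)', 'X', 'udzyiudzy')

Branches in `(...|...)` are attempted left-to-right; the first branch that allows the whole pattern to succeed is taken.
`sub` substitutes 'X' at each match site.

'XiX'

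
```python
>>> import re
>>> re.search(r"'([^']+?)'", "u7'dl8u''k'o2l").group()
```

"'dl8u'"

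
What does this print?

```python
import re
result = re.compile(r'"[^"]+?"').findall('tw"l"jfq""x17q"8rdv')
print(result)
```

Walking the string: at [2:5] → '"l"'; at [9:15] → '"x17q"'.
With no groups in the pattern, `findall` gives back each whole match — 2 here.

['"l"', '"x17q"']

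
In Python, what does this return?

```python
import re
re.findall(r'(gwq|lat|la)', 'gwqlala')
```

With a single group, `findall` returns only what that group captured — 3 items.

['gwq', 'la', 'la']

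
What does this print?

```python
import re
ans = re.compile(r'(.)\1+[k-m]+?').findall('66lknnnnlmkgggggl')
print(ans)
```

The backreference `\1` re-matches whatever the first group consumed, character for character.
Scanning left to right: at [0:3] match '66l', group 1 = '6'; at [4:9] match 'nnnnl', group 1 = 'n'; at [11:17] match 'gggggl', group 1 = 'g'.
With a single group, `findall` returns only what that group captured — 3 items.

['6', 'n', 'g']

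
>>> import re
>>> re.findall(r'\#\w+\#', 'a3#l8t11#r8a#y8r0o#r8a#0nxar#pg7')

['#l8t11#', '#y8r0o#', '#0nxar#']

Scanning left to right: at [2:9] → '#l8t11#'; at [12:19] → '#y8r0o#'; at [22:29] → '#0nxar#'.
No capturing groups, so `findall` returns the 3 full match strings.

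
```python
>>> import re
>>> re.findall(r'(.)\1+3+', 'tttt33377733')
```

The backreference `\1` re-matches whatever the first group consumed, character for character.
Matches: at [0:7] match 'tttt333', group 1 = 't'; at [7:12] match '77733', group 1 = '7'.
Because there's exactly one group, `findall` drops the full match and keeps group 1 from each hit.

['t', '7']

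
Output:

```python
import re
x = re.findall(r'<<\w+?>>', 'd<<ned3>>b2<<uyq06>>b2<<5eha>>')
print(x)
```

['<<ned3>>', '<<uyq06>>', '<<5eha>>']

Walking the string: at [1:9] → '<<ned3>>'; at [11:20] → '<<uyq06>>'; at [22:30] → '<<5eha>>'.
Since nothing is captured, `findall` lists the 3 matched substrings directly.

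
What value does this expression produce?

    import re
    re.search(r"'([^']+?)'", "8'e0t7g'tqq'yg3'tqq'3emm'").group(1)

'e0t7g'

Unlike `match`, `search` isn't anchored — it looks for the pattern anywhere in the string.
The match spans [1:8] → "'e0t7g'".
Captured: group 1 = 'e0t7g'.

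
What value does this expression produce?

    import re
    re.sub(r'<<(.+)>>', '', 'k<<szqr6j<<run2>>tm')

'ktm'

Matches: at [1:17] → '<<szqr6j<<run2>>'.
`sub` substitutes '' at each match site.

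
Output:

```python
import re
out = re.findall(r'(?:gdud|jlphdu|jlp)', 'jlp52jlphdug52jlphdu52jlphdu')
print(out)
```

['jlp', 'jlphdu', 'jlphdu', 'jlphdu']

Branches in `(...|...)` are attempted left-to-right; the first branch that allows the whole pattern to succeed is taken.
Matches: at [0:3] → 'jlp'; at [5:11] → 'jlphdu'; at [14:20] → 'jlphdu'; at [22:28] → 'jlphdu'.
No capturing groups, so `findall` returns the 4 full match strings.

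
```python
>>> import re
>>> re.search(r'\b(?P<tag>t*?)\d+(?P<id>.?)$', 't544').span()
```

(0, 4)

The pattern matches a word boundary (`\b`, zero-width); then zero or more of a literal 't' (lazy) (captured as 'tag'); then one or more of a digit; then optionally any character (captured as 'id'); then anchored at the end.
`re.search` tries every starting position until one works.
The match spans [0:4] → 't544'.
Captured: group 1 = 't', group 2 = ''.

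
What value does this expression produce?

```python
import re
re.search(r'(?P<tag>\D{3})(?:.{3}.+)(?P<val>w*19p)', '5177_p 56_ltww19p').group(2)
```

'19p'

The match spans [4:17] → '_p 56_ltww19p'.
Captured: group 1 = '_p ', group 2 = '19p'.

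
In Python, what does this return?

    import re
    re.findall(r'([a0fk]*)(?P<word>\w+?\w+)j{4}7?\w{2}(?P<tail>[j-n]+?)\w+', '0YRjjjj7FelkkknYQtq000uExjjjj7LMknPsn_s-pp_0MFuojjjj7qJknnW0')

A non-greedy quantifier consumes as few characters as it can — just enough that the remainder of the pattern still matches from where it stops; whatever follows it matches normally.
With 3 capturing groups, `findall` returns a 3-tuple per match.

[('0', 'YRjjjj7FelkkknYQtq000uEx', 'k'), ('', 'pp_0MFuo', 'k')]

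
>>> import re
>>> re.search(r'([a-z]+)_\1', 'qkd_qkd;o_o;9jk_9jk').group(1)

'qkd'

A backreference is literal: `\1` must see the identical characters the first group matched.
Unlike `match`, `search` isn't anchored — it looks for the pattern anywhere in the string.
The match spans [0:7] → 'qkd_qkd'.
Captured: group 1 = 'qkd'.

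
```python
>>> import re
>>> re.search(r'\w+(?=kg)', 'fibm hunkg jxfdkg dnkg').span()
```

The `(?=…)`/`(?<=…)` assertion just peeks at neighbouring text; it doesn't advance the match position.
`search` walks the string left to right and returns the first match it finds.
The match spans [5:8] → 'hun'.

(5, 8)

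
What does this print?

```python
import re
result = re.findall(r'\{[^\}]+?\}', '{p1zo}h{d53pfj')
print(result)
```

['{p1zo}']

Matches: at [0:6] → '{p1zo}'.
No capturing groups, so `findall` returns the 1 full match string.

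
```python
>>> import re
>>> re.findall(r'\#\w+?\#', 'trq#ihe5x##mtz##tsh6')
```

With no groups in the pattern, `findall` gives back each whole match — 2 here.

['#ihe5x#', '#mtz#']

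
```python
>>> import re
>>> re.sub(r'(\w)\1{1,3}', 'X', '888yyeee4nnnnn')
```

'XXX4Xn'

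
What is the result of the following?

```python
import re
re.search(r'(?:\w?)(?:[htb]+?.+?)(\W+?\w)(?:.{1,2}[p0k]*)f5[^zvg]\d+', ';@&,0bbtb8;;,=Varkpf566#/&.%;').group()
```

The match spans [4:23] → '0bbtb8;;,=Varkpf566'.

'0bbtb8;;,=Varkpf566'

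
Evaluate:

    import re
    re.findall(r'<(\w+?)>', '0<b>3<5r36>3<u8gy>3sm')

['b', '5r36', 'u8gy']

Walking the string: at [1:4] match '<b>', group 1 = 'b'; at [5:11] match '<5r36>', group 1 = '5r36'; at [12:18] match '<u8gy>', group 1 = 'u8gy'.
With a single group, `findall` returns only what that group captured — 3 items.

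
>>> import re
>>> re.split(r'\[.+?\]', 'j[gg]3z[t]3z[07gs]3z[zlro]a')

['j', '3z', '3z', '3z', 'a']

Matches to split on: at [1:5] → '[gg]'; at [7:10] → '[t]'; at [12:18] → '[07gs]'; at [20:26] → '[zlro]'.
`split` removes every match and returns the 5 fragments in between.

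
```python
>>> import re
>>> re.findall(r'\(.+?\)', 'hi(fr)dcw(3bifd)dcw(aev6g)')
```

Lazy quantifiers expand one character at a time until the remainder of the pattern can match.
Since nothing is captured, `findall` lists the 3 matched substrings directly.

['(fr)', '(3bifd)', '(aev6g)']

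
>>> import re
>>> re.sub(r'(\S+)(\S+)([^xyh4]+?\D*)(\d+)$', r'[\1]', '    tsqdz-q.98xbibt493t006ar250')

'    [tsqdz-q.98xbibt493t006ar]'

Pattern: one or more of a non-whitespace character (captured); then one or more of a non-whitespace character (captured); then one or more of any character except [xyh4] (lazy), then zero or more of a non-digit (captured); then one or more of a digit (captured); then anchored at the end.
Matches: at [4:31] → 'tsqdz-q.98xbibt493t006ar250'.
The replacement refers to a captured group, so each match is rewritten using its own captured text.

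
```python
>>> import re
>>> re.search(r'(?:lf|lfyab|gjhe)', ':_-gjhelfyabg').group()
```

The match spans [3:7] → 'gjhe'.

'gjhe'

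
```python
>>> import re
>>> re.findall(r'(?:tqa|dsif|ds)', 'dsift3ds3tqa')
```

Branches in `(...|...)` are attempted left-to-right; the first branch that allows the whole pattern to succeed is taken.
Scanning left to right: at [0:4] → 'dsif'; at [6:8] → 'ds'; at [9:12] → 'tqa'.
Since nothing is captured, `findall` lists the 3 matched substrings directly.

['dsif', 'ds', 'tqa']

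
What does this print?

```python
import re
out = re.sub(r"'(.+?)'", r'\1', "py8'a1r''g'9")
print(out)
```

The `?` after the quantifier makes it lazy — it takes as little as possible before letting the rest of the pattern try.
Matches: at [3:8] → "'a1r'"; at [8:11] → "'g'".
The replacement refers to a captured group, so each match is rewritten using its own captured text.

py8a1rg9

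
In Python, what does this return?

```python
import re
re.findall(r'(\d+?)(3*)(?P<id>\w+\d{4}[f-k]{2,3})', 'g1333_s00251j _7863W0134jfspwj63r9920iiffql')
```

[('7', '', '863W0134jfspwj63r9920iif')]

Pattern: one or more of a digit (lazy) (captured); then zero or more of a literal '3' (captured); then one or more of a word character, then exactly 4 of a digit, then 2 to 3 of a character in [f-k] (captured as 'id').
Matches: at [15:40] match '7863W0134jfspwj63r9920iif', groups = ('7', '', '863W0134jfspwj63r9920iif').
Multiple groups make `findall` return tuples — one 3-tuple for the one match.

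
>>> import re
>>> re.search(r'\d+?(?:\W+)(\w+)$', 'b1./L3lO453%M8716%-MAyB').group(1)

The match spans [13:23] → '8716%-MAyB'.
Captured: group 1 = 'MAyB'.

'MAyB'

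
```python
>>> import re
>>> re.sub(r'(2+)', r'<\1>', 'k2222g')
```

This matches one or more of a literal '2' (captured).
Matches: at [1:5] → '2222'.
Each match is replaced using the text its own group 1 captured.

'k<2222>g'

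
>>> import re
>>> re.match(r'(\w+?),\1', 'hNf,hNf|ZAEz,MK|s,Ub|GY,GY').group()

'hNf,hNf'

After group 1 captures some text, `\1` only succeeds where that same text appears again.
With `match`, the pattern is implicitly anchored at the beginning.
The match spans [0:7] → 'hNf,hNf'.
Captured: group 1 = 'hNf'.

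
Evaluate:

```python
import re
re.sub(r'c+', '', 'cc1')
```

This matches one or more of a literal 'c'.
Matches: at [0:2] → 'cc'.
Every occurrence is swapped for ''.

'1'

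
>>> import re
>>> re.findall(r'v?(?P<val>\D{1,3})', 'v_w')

One capturing group, so `findall` returns just the captured substring from the one match — 1 in all.

['_w']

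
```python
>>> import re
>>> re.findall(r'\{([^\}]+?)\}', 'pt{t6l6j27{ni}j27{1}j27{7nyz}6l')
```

With a single group, `findall` returns only what that group captured — 3 items.

['t6l6j27{ni', '1', '7nyz']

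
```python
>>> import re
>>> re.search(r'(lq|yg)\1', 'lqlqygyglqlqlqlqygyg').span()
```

(0, 4)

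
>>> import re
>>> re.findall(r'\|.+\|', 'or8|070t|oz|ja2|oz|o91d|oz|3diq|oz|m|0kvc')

['|070t|oz|ja2|oz|o91d|oz|3diq|oz|m|']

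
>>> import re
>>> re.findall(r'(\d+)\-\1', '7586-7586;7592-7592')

`\1` is not a pattern — it's the concrete string captured by group 1, re-applied verbatim.
Scanning left to right: at [0:9] match '7586-7586', group 1 = '7586'; at [10:19] match '7592-7592', group 1 = '7592'.
Because there's exactly one group, `findall` drops the full match and keeps group 1 from each hit.

['7586', '7592']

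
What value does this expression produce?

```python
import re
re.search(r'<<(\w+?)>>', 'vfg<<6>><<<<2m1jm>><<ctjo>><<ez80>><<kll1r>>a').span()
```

(3, 8)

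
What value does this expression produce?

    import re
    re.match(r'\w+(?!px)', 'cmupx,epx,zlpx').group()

'cmupx'

The negative lookahead/lookbehind blocks any match where the forbidden context is present.
`match` is anchored at position 0; if the pattern doesn't fit there, it returns None.
The match spans [0:5] → 'cmupx'.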